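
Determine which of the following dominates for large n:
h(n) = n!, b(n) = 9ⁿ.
Comparing growth rates:
Growth-rate hierarchy: log n ≺ any polynomial ≺ any exponential cⁿ (c>1) ≺ n! ≺ nⁿ.
factorial dominates exponential base 9 asymptotically.

h(n) grows faster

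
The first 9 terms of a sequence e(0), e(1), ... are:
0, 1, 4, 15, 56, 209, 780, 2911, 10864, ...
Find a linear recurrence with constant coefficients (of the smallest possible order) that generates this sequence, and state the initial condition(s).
Look for the lowest-order linear relation among consecutive terms.
Observation: e(n) - 4·e(n-1) - (-1)·e(n-2) = 0 holds for the shown terms, and no order-1 relation e(n) = α·e(n-1) + β fits.
Check at n=3: 4·4 + (-1)·1 = 15. ✓

e(n) = 4e(n-1) - e(n-2), e(0) = 0, e(1) = 1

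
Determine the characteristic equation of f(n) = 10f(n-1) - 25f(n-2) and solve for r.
Substitute f(n) = rⁿ and divide through by rⁿ⁻²: r² - 10r + 25 = 0
Factor: (r - 5)² = 0, so r = 5 (double root).
General solution: f(n) = (A + Bn)·5ⁿ

Characteristic: r² - 10r + 25 = 0, Roots: r = 5 (double root)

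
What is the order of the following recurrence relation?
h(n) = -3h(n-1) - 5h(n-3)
The order is the largest lag k for which h(n-k) appears. Here the deepest term is h(n-3), so the order is 3.

Order 3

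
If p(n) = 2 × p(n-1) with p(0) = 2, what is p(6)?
Computing step by step:
p(0) = 2
p(1) = 2 × 2 = 4
p(2) = 2 × 4 = 8
p(3) = 2 × 8 = 16
p(4) = 2 × 16 = 32
p(5) = 2 × 32 = 64
p(6) = 2 × 64 = 128

128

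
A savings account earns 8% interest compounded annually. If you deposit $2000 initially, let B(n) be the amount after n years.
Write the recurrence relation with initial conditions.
Each year the balance grows by 8%, i.e. is multiplied by 1 + 8/100 = 1.08, so B(n) = 1.08 × B(n-1). The initial deposit gives B(0) = 2000.
Unrolling gives the closed form B(n) = 2000 × (1.08)ⁿ.

B(n) = 1.08 × B(n-1), B(0) = 2000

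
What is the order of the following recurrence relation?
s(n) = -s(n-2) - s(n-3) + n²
The order is the largest lag k for which s(n-k) appears. Here the deepest term is s(n-3) (the n² term is non-homogeneous and does not affect the order), so the order is 3.

Order 3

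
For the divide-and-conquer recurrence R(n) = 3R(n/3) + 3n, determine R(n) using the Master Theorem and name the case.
Master Theorem template: R(n) = a·R(n/b) + f(n).
Here: a=3, b=3, f(n)=3n
Compute log_b(a) = log_3(3) = 1.
f(n) = 3n = Θ(n). Case 2: R(n) = Θ(n log n).

Case 2: R(n) = Θ(n log n)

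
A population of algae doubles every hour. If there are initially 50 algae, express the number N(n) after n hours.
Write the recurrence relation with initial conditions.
Each hour multiplies the count by 2, so the count after n hours depends only on the count after n-1 hours: N(n) = 2 × N(n-1). The starting count gives N(0) = 50.
Unrolling n times gives the closed form N(n) = 50 × 2ⁿ.

N(n) = 2 × N(n-1), N(0) = 50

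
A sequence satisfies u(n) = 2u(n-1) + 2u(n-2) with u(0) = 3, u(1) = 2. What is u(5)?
Computing the sequence terms:
3, 2, 10, 24, 68, 184

184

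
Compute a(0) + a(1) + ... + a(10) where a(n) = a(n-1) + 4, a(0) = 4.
Computing the sequence terms: 4, 8, 12, 16, 20, 24, 28, 32, 36, 40, 44
Adding these values together:

264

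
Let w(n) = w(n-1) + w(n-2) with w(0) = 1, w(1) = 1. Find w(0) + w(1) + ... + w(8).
Computing the sequence terms: 1, 1, 2, 3, 5, 8, 13, 21, 34
Adding these values together:

88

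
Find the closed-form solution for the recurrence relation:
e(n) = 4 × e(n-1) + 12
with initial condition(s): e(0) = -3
Recurrence: e(n) = 4 × e(n-1) + 12, initial: e(0) = -3.
Try e(n) = A·4ⁿ + C. Substituting: A·4ⁿ + C = 4(A·4ⁿ⁻¹ + C) + 12 = A·4ⁿ + 4C + 12, so C = 4C + 12, giving C = -4. Then e(0) = A - 4 = -3 gives A = 1.

e(n) = 4ⁿ - 4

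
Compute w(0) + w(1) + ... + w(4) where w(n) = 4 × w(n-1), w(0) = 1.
Computing the sequence terms: 1, 4, 16, 64, 256
Adding these values together:

341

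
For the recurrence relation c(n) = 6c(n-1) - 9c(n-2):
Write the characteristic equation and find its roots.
Substitute c(n) = rⁿ and divide through by rⁿ⁻²: r² - 6r + 9 = 0
Factor: (r - 3)² = 0, so r = 3 (double root).
General solution: c(n) = (A + Bn)·3ⁿ

Characteristic: r² - 6r + 9 = 0, Roots: r = 3 (double root)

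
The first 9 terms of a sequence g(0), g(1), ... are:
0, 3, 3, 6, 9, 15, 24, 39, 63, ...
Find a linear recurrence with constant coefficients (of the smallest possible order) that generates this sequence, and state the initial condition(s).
Look for the lowest-order linear relation among consecutive terms.
Observation: g(n) - 1·g(n-1) - (1)·g(n-2) = 0 holds for the shown terms, and no order-1 relation g(n) = α·g(n-1) + β fits.
Check at n=3: 1·3 + (1)·3 = 6. ✓

g(n) = g(n-1) + g(n-2), g(0) = 0, g(1) = 3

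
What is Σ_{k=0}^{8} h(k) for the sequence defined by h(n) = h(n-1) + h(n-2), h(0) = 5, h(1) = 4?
Computing the sequence terms: 5, 4, 9, 13, 22, 35, 57, 92, 149
Adding these values together:

386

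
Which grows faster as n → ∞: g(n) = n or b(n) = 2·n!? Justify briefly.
Comparing growth rates:
Growth-rate hierarchy: log n ≺ any polynomial ≺ any exponential cⁿ (c>1) ≺ n! ≺ nⁿ.
factorial dominates polynomial degree 1 asymptotically.

b(n) grows faster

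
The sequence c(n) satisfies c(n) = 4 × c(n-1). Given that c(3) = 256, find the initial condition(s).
In general c(n) = 4ⁿ · c(0). At n = 3: c(0) = c(3) / 4^3 = 256 / 64 = 4.

c(0) = 4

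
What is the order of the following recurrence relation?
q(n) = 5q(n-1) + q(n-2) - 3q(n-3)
The order is the largest lag k for which q(n-k) appears. Here the deepest term is q(n-3), so the order is 3.

Order 3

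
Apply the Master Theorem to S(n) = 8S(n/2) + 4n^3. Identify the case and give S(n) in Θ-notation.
Master Theorem template: S(n) = a·S(n/b) + f(n).
Here: a=8, b=2, f(n)=4n^3
Compute log_b(a) = log_2(8) = 3.
f(n) = 4n^3 = Θ(n^3). Case 2: S(n) = Θ(n^3 log n).

Case 2: S(n) = Θ(n^3 log n)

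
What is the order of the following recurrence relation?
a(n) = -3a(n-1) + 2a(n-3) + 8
The order is the largest lag k for which a(n-k) appears. Here the deepest term is a(n-3) (the 8 term is non-homogeneous and does not affect the order), so the order is 3.

Order 3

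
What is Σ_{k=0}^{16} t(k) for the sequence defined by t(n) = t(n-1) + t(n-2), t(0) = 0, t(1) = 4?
Computing the sequence terms: 0, 4, 4, 8, 12, 20, 32, 52, 84, 136, 220, 356, 576, 932, 1508, 2440, 3948
Adding these values together:

10332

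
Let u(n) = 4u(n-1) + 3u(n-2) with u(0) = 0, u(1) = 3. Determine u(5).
Computing the sequence terms:
0, 3, 12, 57, 264, 1227

1227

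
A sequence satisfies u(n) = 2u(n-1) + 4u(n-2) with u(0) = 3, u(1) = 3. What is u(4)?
Computing the sequence terms:
3, 3, 18, 48, 168

168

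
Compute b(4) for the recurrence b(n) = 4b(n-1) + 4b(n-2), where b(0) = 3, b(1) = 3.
Computing the sequence terms:
3, 3, 24, 108, 528

528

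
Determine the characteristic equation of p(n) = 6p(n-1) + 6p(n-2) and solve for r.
Substitute p(n) = rⁿ and divide through by rⁿ⁻²: r² - 6r - 6 = 0
Discriminant: 6² + 4·6 = 60, not a perfect square, so by the quadratic formula r = (6 ± √60)/2.
General solution: p(n) = A·r₁ⁿ + B·r₂ⁿ where r₁,r₂ = (6 ± √60)/2

Characteristic: r² - 6r - 6 = 0, Roots: r = (6 ± √60)/2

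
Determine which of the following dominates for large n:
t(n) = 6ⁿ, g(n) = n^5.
Comparing growth rates:
Growth-rate hierarchy: log n ≺ any polynomial ≺ any exponential cⁿ (c>1) ≺ n! ≺ nⁿ.
exponential base 6 dominates polynomial degree 5 asymptotically.

t(n) grows faster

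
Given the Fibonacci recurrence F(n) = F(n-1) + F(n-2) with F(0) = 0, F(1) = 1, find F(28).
Computing the sequence terms:
0, 1, 1, 2, 3, 5, 8, 13, 21, 34, 55, 89, 144, 233, 377, 610, 987, 1597, 2584, 4181, 6765, 10946, 17711, 28657, 46368, 75025, 121393, 196418, 317811

317811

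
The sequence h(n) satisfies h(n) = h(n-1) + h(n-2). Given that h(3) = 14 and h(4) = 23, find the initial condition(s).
Work backwards using h(k) = h(k+2) - h(k+1):
h(2) = h(4) - h(3) = 23 - 14 = 9
h(1) = h(3) - h(2) = 14 - 9 = 5
h(0) = h(2) - h(1) = 9 - 5 = 4

h(0) = 4, h(1) = 5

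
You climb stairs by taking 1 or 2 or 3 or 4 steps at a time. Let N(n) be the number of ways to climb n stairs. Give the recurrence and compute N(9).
Condition on the size of the last step (1 to 4): before it there were n-1, …, n-4 stairs climbed, and these cases are disjoint, so N(n) = N(n-1) + N(n-2) + N(n-3) + N(n-4) (order-4 linear recurrence).
Initial conditions by direct count (compositions of i into parts ≤ 4): N(1) = 1; N(2) = 2; N(3) = 4; N(4) = 8.
Iterating the recurrence: N(5) = 15, N(6) = 29, N(7) = 56, N(8) = 108, N(9) = 208.

N(n) = N(n-1) + N(n-2) + N(n-3) + N(n-4), N(1) = 1, N(2) = 2, N(3) = 4, N(4) = 8; N(9) = 208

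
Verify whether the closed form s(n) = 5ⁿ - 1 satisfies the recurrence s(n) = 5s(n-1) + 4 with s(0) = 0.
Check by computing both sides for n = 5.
From the recurrence with s(0) = 0:
  s(0) = 0, s(1) = 4, s(2) = 24, s(3) = 124, s(4) = 624, s(5) = 3124
  so the recurrence gives s(5) = 3124.
From the proposed closed form s(n) = 5ⁿ - 1:
  s(5) = 3124.
Both sides give 3124 at n = 5, and the initial condition(s) match, so the closed form is consistent.

Yes, the closed form is correct.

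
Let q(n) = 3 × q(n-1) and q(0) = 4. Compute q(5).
Computing step by step:
q(0) = 4
q(1) = 3 × 4 = 12
q(2) = 3 × 12 = 36
q(3) = 3 × 36 = 108
q(4) = 3 × 108 = 324
q(5) = 3 × 324 = 972

972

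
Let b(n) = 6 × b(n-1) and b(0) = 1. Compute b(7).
Computing step by step:
b(0) = 1
b(1) = 6 × 1 = 6
b(2) = 6 × 6 = 36
b(3) = 6 × 36 = 216
b(4) = 6 × 216 = 1296
b(5) = 6 × 1296 = 7776
b(6) = 6 × 7776 = 46656
b(7) = 6 × 46656 = 279936

279936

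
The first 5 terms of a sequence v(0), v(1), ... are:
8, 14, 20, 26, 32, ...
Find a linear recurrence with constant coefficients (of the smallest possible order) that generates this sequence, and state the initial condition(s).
Look for the lowest-order linear relation among consecutive terms.
Observation: consecutive differences are constant (= 6).
Check at n=2: 1·14 + 6 = 20. ✓

v(n) = v(n-1) + 6, v(0) = 8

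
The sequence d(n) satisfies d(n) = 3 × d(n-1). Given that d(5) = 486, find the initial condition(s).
In general d(n) = 3ⁿ · d(0). At n = 5: d(0) = d(5) / 3^5 = 486 / 243 = 2.

d(0) = 2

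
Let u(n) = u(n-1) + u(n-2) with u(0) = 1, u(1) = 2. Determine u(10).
Computing the sequence terms:
1, 2, 3, 5, 8, 13, 21, 34, 55, 89, 144

144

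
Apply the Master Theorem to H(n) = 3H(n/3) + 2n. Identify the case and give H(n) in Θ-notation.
Master Theorem template: H(n) = a·H(n/b) + f(n).
Here: a=3, b=3, f(n)=2n
Compute log_b(a) = log_3(3) = 1.
f(n) = 2n = Θ(n). Case 2: H(n) = Θ(n log n).

Case 2: H(n) = Θ(n log n)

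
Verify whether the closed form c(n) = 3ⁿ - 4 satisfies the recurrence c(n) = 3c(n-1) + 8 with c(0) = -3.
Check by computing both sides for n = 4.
From the recurrence with c(0) = -3:
  c(0) = -3, c(1) = -1, c(2) = 5, c(3) = 23, c(4) = 77
  so the recurrence gives c(4) = 77.
From the proposed closed form c(n) = 3ⁿ - 4:
  c(4) = 77.
Both sides give 77 at n = 4, and the initial condition(s) match, so the closed form is consistent.

Yes, the closed form is correct.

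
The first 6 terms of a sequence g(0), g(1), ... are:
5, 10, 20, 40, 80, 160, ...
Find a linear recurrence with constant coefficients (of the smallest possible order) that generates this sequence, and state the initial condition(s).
Look for the lowest-order linear relation among consecutive terms.
Observation: each term is 2× the previous.
Check at n=2: 2·10 = 20. ✓

g(n) = 2 × g(n-1), g(0) = 5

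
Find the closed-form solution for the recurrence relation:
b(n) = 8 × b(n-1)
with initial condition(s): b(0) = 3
Recurrence: b(n) = 8 × b(n-1), initial: b(0) = 3.
Each term is 8 times the previous, so this is geometric with ratio 8. After n steps: b(n) = b(0)·8ⁿ = 3·8ⁿ.

b(n) = 3·8ⁿ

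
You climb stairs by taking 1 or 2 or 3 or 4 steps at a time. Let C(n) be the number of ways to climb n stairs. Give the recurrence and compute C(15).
Condition on the size of the last step (1 to 4): before it there were n-1, …, n-4 stairs climbed, and these cases are disjoint, so C(n) = C(n-1) + C(n-2) + C(n-3) + C(n-4) (order-4 linear recurrence).
Initial conditions by direct count (compositions of i into parts ≤ 4): C(1) = 1; C(2) = 2; C(3) = 4; C(4) = 8.
Iterating the recurrence: C(5) = 15, C(6) = 29, C(7) = 56, C(8) = 108, C(9) = 208, C(10) = 401, C(11) = 773, C(12) = 1490, C(13) = 2872, C(14) = 5536, C(15) = 10671.

C(n) = C(n-1) + C(n-2) + C(n-3) + C(n-4), C(1) = 1, C(2) = 2, C(3) = 4, C(4) = 8; C(15) = 10671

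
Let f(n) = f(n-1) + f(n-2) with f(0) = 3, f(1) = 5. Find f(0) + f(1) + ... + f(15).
Computing the sequence terms: 3, 5, 8, 13, 21, 34, 55, 89, 144, 233, 377, 610, 987, 1597, 2584, 4181
Adding these values together:

10941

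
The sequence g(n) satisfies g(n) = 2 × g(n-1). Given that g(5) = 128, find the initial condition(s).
In general g(n) = 2ⁿ · g(0). At n = 5: g(0) = g(5) / 2^5 = 128 / 32 = 4.

g(0) = 4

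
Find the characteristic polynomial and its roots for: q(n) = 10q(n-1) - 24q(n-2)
Substitute q(n) = rⁿ and divide through by rⁿ⁻²: r² - 10r + 24 = 0
Factor: (r - 6)(r - 4) = 0, so r = 6, 4.
General solution: q(n) = A·6ⁿ + B·4ⁿ

Characteristic: r² - 10r + 24 = 0, Roots: r = 6, 4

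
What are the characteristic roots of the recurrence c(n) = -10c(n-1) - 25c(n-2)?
Substitute c(n) = rⁿ and divide through by rⁿ⁻²: r² + 10r + 25 = 0
Factor: (r + 5)² = 0, so r = -5 (double root).
General solution: c(n) = (A + Bn)·(-5)ⁿ

Characteristic: r² + 10r + 25 = 0, Roots: r = -5 (double root)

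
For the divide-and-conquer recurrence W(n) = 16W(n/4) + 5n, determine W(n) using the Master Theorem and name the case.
Master Theorem template: W(n) = a·W(n/b) + f(n).
Here: a=16, b=4, f(n)=5n
Compute log_b(a) = log_4(16) = 2.
f(n) = 5n = O(n^(2-ε)) with ε = 1. Case 1: W(n) = Θ(n^log_b(a)) = Θ(n^2).

Case 1: W(n) = Θ(n^2)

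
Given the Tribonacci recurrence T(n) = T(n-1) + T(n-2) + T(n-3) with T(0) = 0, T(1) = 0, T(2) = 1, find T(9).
Computing the sequence terms:
0, 0, 1, 1, 2, 4, 7, 13, 24, 44

44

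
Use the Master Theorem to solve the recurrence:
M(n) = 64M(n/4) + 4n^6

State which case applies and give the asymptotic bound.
Master Theorem template: M(n) = a·M(n/b) + f(n).
Here: a=64, b=4, f(n)=4n^6
Compute log_b(a) = log_4(64) = 3.
f(n) = 4n^6 = Ω(n^(3+ε)) with ε = 3, and the regularity condition holds (a·f(n/b) = (a/b^6)·f(n) with a/b^6 = 4^-3 < 1). Case 3: M(n) = Θ(f(n)) = Θ(n^6).

Case 3: M(n) = Θ(n^6)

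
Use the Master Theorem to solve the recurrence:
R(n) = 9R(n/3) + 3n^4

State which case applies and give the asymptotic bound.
Master Theorem template: R(n) = a·R(n/b) + f(n).
Here: a=9, b=3, f(n)=3n^4
Compute log_b(a) = log_3(9) = 2.
f(n) = 3n^4 = Ω(n^(2+ε)) with ε = 2, and the regularity condition holds (a·f(n/b) = (a/b^4)·f(n) with a/b^4 = 3^-2 < 1). Case 3: R(n) = Θ(f(n)) = Θ(n^4).

Case 3: R(n) = Θ(n^4)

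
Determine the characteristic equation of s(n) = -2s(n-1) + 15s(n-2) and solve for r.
Substitute s(n) = rⁿ and divide through by rⁿ⁻²: r² + 2r - 15 = 0
Factor: (r - 3)(r + 5) = 0, so r = 3, -5.
General solution: s(n) = A·3ⁿ + B·(-5)ⁿ

Characteristic: r² + 2r - 15 = 0, Roots: r = 3, -5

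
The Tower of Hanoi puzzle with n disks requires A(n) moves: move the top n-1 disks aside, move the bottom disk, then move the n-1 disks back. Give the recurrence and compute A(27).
Moving n disks = move the top n-1 disks aside (A(n-1) moves) + move the largest disk (1 move) + move the n-1 disks back on top (A(n-1) moves), so A(n) = 2A(n-1) + 1, with A(1) = 1 (a single disk takes one move).
First terms: 1, 3, 7, 15, 31, 63, … — each is one less than a power of 2. Indeed A(n) + 1 = 2(A(n-1) + 1) with A(1) + 1 = 2, so A(n) + 1 = 2ⁿ and A(n) = 2ⁿ - 1.
Hence A(27) = 2^27 - 1 = 134217728 - 1 = 134217727.

A(n) = 2A(n-1) + 1, A(1) = 1; A(27) = 134217727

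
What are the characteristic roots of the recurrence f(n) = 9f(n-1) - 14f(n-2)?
Substitute f(n) = rⁿ and divide through by rⁿ⁻²: r² - 9r + 14 = 0
Factor: (r - 2)(r - 7) = 0, so r = 2, 7.
General solution: f(n) = A·2ⁿ + B·7ⁿ

Characteristic: r² - 9r + 14 = 0, Roots: r = 2, 7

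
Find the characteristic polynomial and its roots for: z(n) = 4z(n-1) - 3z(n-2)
Substitute z(n) = rⁿ and divide through by rⁿ⁻²: r² - 4r + 3 = 0
Factor: (r - 1)(r - 3) = 0, so r = 1, 3.
General solution: z(n) = A·1ⁿ + B·3ⁿ

Characteristic: r² - 4r + 3 = 0, Roots: r = 1, 3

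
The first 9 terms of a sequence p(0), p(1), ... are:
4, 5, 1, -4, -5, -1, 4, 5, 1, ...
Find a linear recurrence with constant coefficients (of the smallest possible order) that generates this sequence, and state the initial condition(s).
Look for the lowest-order linear relation among consecutive terms.
Observation: p(n) - 1·p(n-1) - (-1)·p(n-2) = 0 holds for the shown terms, and no order-1 relation p(n) = α·p(n-1) + β fits.
Check at n=3: 1·1 + (-1)·5 = -4. ✓

p(n) = p(n-1) - p(n-2), p(0) = 4, p(1) = 5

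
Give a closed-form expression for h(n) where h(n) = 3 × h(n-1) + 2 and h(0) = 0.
Recurrence: h(n) = 3 × h(n-1) + 2, initial: h(0) = 0.
Try h(n) = A·3ⁿ + C. Substituting: A·3ⁿ + C = 3(A·3ⁿ⁻¹ + C) + 2 = A·3ⁿ + 3C + 2, so C = 3C + 2, giving C = -1. Then h(0) = A - 1 = 0 gives A = 1.

h(n) = 3ⁿ - 1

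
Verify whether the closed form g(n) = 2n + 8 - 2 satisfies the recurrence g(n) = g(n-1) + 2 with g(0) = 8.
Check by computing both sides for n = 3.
From the recurrence with g(0) = 8:
  g(0) = 8, g(1) = 10, g(2) = 12, g(3) = 14
  so the recurrence gives g(3) = 14.
From the proposed closed form g(n) = 2n + 8 - 2:
  g(3) = 12.
The recurrence gives 14 but the closed form gives 12, so the closed form does not satisfy the recurrence.

No, the closed form is incorrect.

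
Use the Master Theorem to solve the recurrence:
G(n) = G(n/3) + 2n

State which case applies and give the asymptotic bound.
Master Theorem template: G(n) = a·G(n/b) + f(n).
Here: a=1, b=3, f(n)=2n
Compute log_b(a) = log_3(1) = 0.
f(n) = 2n = Ω(n^(0+ε)) with ε = 1, and the regularity condition holds (a·f(n/b) = (a/b^1)·f(n) with a/b^1 = 3^-1 < 1). Case 3: G(n) = Θ(f(n)) = Θ(n).

Case 3: G(n) = Θ(n)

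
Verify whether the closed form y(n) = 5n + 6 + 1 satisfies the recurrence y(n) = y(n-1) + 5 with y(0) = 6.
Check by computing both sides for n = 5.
From the recurrence with y(0) = 6:
  y(0) = 6, y(1) = 11, y(2) = 16, y(3) = 21, y(4) = 26, y(5) = 31
  so the recurrence gives y(5) = 31.
From the proposed closed form y(n) = 5n + 6 + 1:
  y(5) = 32.
The recurrence gives 31 but the closed form gives 32, so the closed form does not satisfy the recurrence.

No, the closed form is incorrect.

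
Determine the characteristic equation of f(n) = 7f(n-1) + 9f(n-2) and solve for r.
Substitute f(n) = rⁿ and divide through by rⁿ⁻²: r² - 7r - 9 = 0
Discriminant: 7² + 4·9 = 85, not a perfect square, so by the quadratic formula r = (7 ± √85)/2.
General solution: f(n) = A·r₁ⁿ + B·r₂ⁿ where r₁,r₂ = (7 ± √85)/2

Characteristic: r² - 7r - 9 = 0, Roots: r = (7 ± √85)/2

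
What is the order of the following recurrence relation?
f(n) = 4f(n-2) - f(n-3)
The order is the largest lag k for which f(n-k) appears. Here the deepest term is f(n-3), so the order is 3.

Order 3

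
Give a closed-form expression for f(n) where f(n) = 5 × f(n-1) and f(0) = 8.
Recurrence: f(n) = 5 × f(n-1), initial: f(0) = 8.
Each term is 5 times the previous, so this is geometric with ratio 5. After n steps: f(n) = f(0)·5ⁿ = 8·5ⁿ.

f(n) = 8·5ⁿ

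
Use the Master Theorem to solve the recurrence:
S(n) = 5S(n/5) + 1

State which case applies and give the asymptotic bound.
Master Theorem template: S(n) = a·S(n/b) + f(n).
Here: a=5, b=5, f(n)=1
Compute log_b(a) = log_5(5) = 1.
f(n) = 1 = O(n^(1-ε)) with ε = 1. Case 1: S(n) = Θ(n^log_b(a)) = Θ(n).

Case 1: S(n) = Θ(n)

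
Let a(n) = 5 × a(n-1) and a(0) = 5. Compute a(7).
Computing step by step:
a(0) = 5
a(1) = 5 × 5 = 25
a(2) = 5 × 25 = 125
a(3) = 5 × 125 = 625
a(4) = 5 × 625 = 3125
a(5) = 5 × 3125 = 15625
a(6) = 5 × 15625 = 78125
a(7) = 5 × 78125 = 390625

390625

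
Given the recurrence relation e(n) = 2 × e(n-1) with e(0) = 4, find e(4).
Computing step by step:
e(0) = 4
e(1) = 2 × 4 = 8
e(2) = 2 × 8 = 16
e(3) = 2 × 16 = 32
e(4) = 2 × 32 = 64

64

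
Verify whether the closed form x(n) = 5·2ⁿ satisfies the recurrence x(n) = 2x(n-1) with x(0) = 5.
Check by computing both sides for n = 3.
From the recurrence with x(0) = 5:
  x(0) = 5, x(1) = 10, x(2) = 20, x(3) = 40
  so the recurrence gives x(3) = 40.
From the proposed closed form x(n) = 5·2ⁿ:
  x(3) = 40.
Both sides give 40 at n = 3, and the initial condition(s) match, so the closed form is consistent.

Yes, the closed form is correct.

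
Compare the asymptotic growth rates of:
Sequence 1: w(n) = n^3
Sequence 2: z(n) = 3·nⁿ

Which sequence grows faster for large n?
Comparing growth rates:
Growth-rate hierarchy: log n ≺ any polynomial ≺ any exponential cⁿ (c>1) ≺ n! ≺ nⁿ.
super-exponential nⁿ dominates polynomial degree 3 asymptotically.

z(n) grows faster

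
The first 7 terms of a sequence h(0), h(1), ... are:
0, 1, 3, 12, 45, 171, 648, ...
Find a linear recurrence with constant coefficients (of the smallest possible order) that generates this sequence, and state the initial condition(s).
Look for the lowest-order linear relation among consecutive terms.
Observation: h(n) - 3·h(n-1) - (3)·h(n-2) = 0 holds for the shown terms, and no order-1 relation h(n) = α·h(n-1) + β fits.
Check at n=3: 3·3 + (3)·1 = 12. ✓

h(n) = 3h(n-1) + 3h(n-2), h(0) = 0, h(1) = 1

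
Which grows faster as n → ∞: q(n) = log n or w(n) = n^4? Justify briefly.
Comparing growth rates:
Growth-rate hierarchy: log n ≺ any polynomial ≺ any exponential cⁿ (c>1) ≺ n! ≺ nⁿ.
polynomial degree 4 dominates logarithmic asymptotically.

w(n) grows faster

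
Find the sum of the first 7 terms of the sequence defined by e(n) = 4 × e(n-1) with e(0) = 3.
Computing the sequence terms: 3, 12, 48, 192, 768, 3072, 12288
Adding these values together:

16383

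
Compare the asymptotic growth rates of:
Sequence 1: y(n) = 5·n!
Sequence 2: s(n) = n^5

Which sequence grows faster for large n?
Comparing growth rates:
Growth-rate hierarchy: log n ≺ any polynomial ≺ any exponential cⁿ (c>1) ≺ n! ≺ nⁿ.
factorial dominates polynomial degree 5 asymptotically.

y(n) grows faster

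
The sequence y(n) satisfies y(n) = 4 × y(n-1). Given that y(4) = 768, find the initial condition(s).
In general y(n) = 4ⁿ · y(0). At n = 4: y(0) = y(4) / 4^4 = 768 / 256 = 3.

y(0) = 3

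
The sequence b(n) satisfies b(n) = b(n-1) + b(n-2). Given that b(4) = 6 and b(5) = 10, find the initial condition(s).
Work backwards using b(k) = b(k+2) - b(k+1):
b(3) = b(5) - b(4) = 10 - 6 = 4
b(2) = b(4) - b(3) = 6 - 4 = 2
b(1) = b(3) - b(2) = 4 - 2 = 2
b(0) = b(2) - b(1) = 2 - 2 = 0

b(0) = 0, b(1) = 2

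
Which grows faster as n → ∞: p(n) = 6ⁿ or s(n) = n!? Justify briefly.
Comparing growth rates:
Growth-rate hierarchy: log n ≺ any polynomial ≺ any exponential cⁿ (c>1) ≺ n! ≺ nⁿ.
factorial dominates exponential base 6 asymptotically.

s(n) grows faster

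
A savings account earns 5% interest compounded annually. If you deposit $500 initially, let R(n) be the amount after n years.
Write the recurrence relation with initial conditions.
Each year the balance grows by 5%, i.e. is multiplied by 1 + 5/100 = 1.05, so R(n) = 1.05 × R(n-1). The initial deposit gives R(0) = 500.
Unrolling gives the closed form R(n) = 500 × (1.05)ⁿ.

R(n) = 1.05 × R(n-1), R(0) = 500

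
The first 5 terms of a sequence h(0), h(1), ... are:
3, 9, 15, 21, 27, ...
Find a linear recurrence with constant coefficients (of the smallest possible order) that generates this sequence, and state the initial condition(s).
Look for the lowest-order linear relation among consecutive terms.
Observation: consecutive differences are constant (= 6).
Check at n=2: 1·9 + 6 = 15. ✓

h(n) = h(n-1) + 6, h(0) = 3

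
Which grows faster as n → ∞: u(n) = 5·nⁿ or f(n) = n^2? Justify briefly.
Comparing growth rates:
Growth-rate hierarchy: log n ≺ any polynomial ≺ any exponential cⁿ (c>1) ≺ n! ≺ nⁿ.
super-exponential nⁿ dominates polynomial degree 2 asymptotically.

u(n) grows faster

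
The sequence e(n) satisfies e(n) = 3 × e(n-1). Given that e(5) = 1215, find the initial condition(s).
In general e(n) = 3ⁿ · e(0). At n = 5: e(0) = e(5) / 3^5 = 1215 / 243 = 5.

e(0) = 5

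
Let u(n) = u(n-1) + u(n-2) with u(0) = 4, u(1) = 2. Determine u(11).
Computing the sequence terms:
4, 2, 6, 8, 14, 22, 36, 58, 94, 152, 246, 398

398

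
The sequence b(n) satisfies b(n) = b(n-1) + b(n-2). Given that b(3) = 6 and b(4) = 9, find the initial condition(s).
Work backwards using b(k) = b(k+2) - b(k+1):
b(2) = b(4) - b(3) = 9 - 6 = 3
b(1) = b(3) - b(2) = 6 - 3 = 3
b(0) = b(2) - b(1) = 3 - 3 = 0

b(0) = 0, b(1) = 3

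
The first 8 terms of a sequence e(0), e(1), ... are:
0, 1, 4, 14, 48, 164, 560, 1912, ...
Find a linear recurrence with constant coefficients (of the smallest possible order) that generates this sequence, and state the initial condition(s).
Look for the lowest-order linear relation among consecutive terms.
Observation: e(n) - 4·e(n-1) - (-2)·e(n-2) = 0 holds for the shown terms, and no order-1 relation e(n) = α·e(n-1) + β fits.
Check at n=3: 4·4 + (-2)·1 = 14. ✓

e(n) = 4e(n-1) - 2e(n-2), e(0) = 0, e(1) = 1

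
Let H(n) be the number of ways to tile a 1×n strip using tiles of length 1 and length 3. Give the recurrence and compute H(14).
Condition on the last tile: it has length 1 (leaving a 1×(n-1) strip) or length 3 (leaving a 1×(n-3) strip), so H(n) = H(n-1) + H(n-3) (order-3 linear recurrence).
For 0 ≤ i < 3 only unit tiles fit, so H(i) = 1.
Iterating the recurrence: H(3) = 2, H(4) = 3, H(5) = 4, H(6) = 6, H(7) = 9, H(8) = 13, H(9) = 19, H(10) = 28, H(11) = 41, H(12) = 60, H(13) = 88, H(14) = 129.

H(n) = H(n-1) + H(n-3), with H(i) = 1 for 0 ≤ i < 3; H(14) = 129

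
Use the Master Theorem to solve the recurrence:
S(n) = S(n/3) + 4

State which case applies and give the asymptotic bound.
Master Theorem template: S(n) = a·S(n/b) + f(n).
Here: a=1, b=3, f(n)=4
Compute log_b(a) = log_3(1) = 0.
f(n) = 4 = Θ(1). Case 2: S(n) = Θ(log n).

Case 2: S(n) = Θ(log n)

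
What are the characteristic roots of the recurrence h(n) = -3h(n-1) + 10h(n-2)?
Substitute h(n) = rⁿ and divide through by rⁿ⁻²: r² + 3r - 10 = 0
Factor: (r - 2)(r + 5) = 0, so r = 2, -5.
General solution: h(n) = A·2ⁿ + B·(-5)ⁿ

Characteristic: r² + 3r - 10 = 0, Roots: r = 2, -5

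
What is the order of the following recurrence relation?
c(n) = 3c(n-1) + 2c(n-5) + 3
The order is the largest lag k for which c(n-k) appears. Here the deepest term is c(n-5) (the 3 term is non-homogeneous and does not affect the order), so the order is 5.

Order 5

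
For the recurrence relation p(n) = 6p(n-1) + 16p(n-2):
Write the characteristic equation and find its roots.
Substitute p(n) = rⁿ and divide through by rⁿ⁻²: r² - 6r - 16 = 0
Factor: (r - 8)(r + 2) = 0, so r = 8, -2.
General solution: p(n) = A·8ⁿ + B·(-2)ⁿ

Characteristic: r² - 6r - 16 = 0, Roots: r = 8, -2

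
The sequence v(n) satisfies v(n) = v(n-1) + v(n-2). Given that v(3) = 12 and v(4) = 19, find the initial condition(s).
Work backwards using v(k) = v(k+2) - v(k+1):
v(2) = v(4) - v(3) = 19 - 12 = 7
v(1) = v(3) - v(2) = 12 - 7 = 5
v(0) = v(2) - v(1) = 7 - 5 = 2

v(0) = 2, v(1) = 5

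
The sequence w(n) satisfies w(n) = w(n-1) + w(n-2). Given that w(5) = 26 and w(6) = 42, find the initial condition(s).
Work backwards using w(k) = w(k+2) - w(k+1):
w(4) = w(6) - w(5) = 42 - 26 = 16
w(3) = w(5) - w(4) = 26 - 16 = 10
w(2) = w(4) - w(3) = 16 - 10 = 6
w(1) = w(3) - w(2) = 10 - 6 = 4
w(0) = w(2) - w(1) = 6 - 4 = 2

w(0) = 2, w(1) = 4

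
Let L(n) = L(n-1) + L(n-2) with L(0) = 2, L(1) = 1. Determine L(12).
Computing the sequence terms:
2, 1, 3, 4, 7, 11, 18, 29, 47, 76, 123, 199, 322

322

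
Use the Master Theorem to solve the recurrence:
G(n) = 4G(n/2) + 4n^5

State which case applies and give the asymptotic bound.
Master Theorem template: G(n) = a·G(n/b) + f(n).
Here: a=4, b=2, f(n)=4n^5
Compute log_b(a) = log_2(4) = 2.
f(n) = 4n^5 = Ω(n^(2+ε)) with ε = 3, and the regularity condition holds (a·f(n/b) = (a/b^5)·f(n) with a/b^5 = 2^-3 < 1). Case 3: G(n) = Θ(f(n)) = Θ(n^5).

Case 3: G(n) = Θ(n^5)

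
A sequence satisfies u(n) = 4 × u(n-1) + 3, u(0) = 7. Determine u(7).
Computing step by step:
u(0) = 7
u(1) = 4 × 7 + 3 = 31
u(2) = 4 × 31 + 3 = 127
u(3) = 4 × 127 + 3 = 511
u(4) = 4 × 511 + 3 = 2047
u(5) = 4 × 2047 + 3 = 8191
u(6) = 4 × 8191 + 3 = 32767
u(7) = 4 × 32767 + 3 = 131071

131071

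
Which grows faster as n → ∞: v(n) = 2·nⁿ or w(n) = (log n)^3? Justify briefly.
Comparing growth rates:
Growth-rate hierarchy: log n ≺ any polynomial ≺ any exponential cⁿ (c>1) ≺ n! ≺ nⁿ.
super-exponential nⁿ dominates polylogarithmic (log n)^3 asymptotically.

v(n) grows faster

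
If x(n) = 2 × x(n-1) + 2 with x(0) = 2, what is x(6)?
Computing step by step:
x(0) = 2
x(1) = 2 × 2 + 2 = 6
x(2) = 2 × 6 + 2 = 14
x(3) = 2 × 14 + 2 = 30
x(4) = 2 × 30 + 2 = 62
x(5) = 2 × 62 + 2 = 126
x(6) = 2 × 126 + 2 = 254

254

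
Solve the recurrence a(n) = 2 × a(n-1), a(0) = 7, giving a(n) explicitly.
Recurrence: a(n) = 2 × a(n-1), initial: a(0) = 7.
Each term is 2 times the previous, so this is geometric with ratio 2. After n steps: a(n) = a(0)·2ⁿ = 7·2ⁿ.

a(n) = 7·2ⁿ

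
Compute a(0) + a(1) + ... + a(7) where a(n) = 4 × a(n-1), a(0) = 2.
Computing the sequence terms: 2, 8, 32, 128, 512, 2048, 8192, 32768
Adding these values together:

43690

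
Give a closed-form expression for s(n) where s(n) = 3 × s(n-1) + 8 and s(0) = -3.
Recurrence: s(n) = 3 × s(n-1) + 8, initial: s(0) = -3.
Try s(n) = A·3ⁿ + C. Substituting: A·3ⁿ + C = 3(A·3ⁿ⁻¹ + C) + 8 = A·3ⁿ + 3C + 8, so C = 3C + 8, giving C = -4. Then s(0) = A - 4 = -3 gives A = 1.

s(n) = 3ⁿ - 4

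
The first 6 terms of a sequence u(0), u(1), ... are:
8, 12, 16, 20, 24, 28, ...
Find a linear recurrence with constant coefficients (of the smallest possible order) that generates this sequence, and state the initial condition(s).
Look for the lowest-order linear relation among consecutive terms.
Observation: consecutive differences are constant (= 4).
Check at n=2: 1·12 + 4 = 16. ✓

u(n) = u(n-1) + 4, u(0) = 8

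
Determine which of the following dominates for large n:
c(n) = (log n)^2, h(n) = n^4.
Comparing growth rates:
Growth-rate hierarchy: log n ≺ any polynomial ≺ any exponential cⁿ (c>1) ≺ n! ≺ nⁿ.
polynomial degree 4 dominates polylogarithmic (log n)^2 asymptotically.

h(n) grows faster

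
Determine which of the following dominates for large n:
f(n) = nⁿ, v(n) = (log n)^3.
Comparing growth rates:
Growth-rate hierarchy: log n ≺ any polynomial ≺ any exponential cⁿ (c>1) ≺ n! ≺ nⁿ.
super-exponential nⁿ dominates polylogarithmic (log n)^3 asymptotically.

f(n) grows faster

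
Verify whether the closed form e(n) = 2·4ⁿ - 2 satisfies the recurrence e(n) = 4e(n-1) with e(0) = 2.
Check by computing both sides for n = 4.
From the recurrence with e(0) = 2:
  e(0) = 2, e(1) = 8, e(2) = 32, e(3) = 128, e(4) = 512
  so the recurrence gives e(4) = 512.
From the proposed closed form e(n) = 2·4ⁿ - 2:
  e(4) = 510.
The recurrence gives 512 but the closed form gives 510, so the closed form does not satisfy the recurrence.

No, the closed form is incorrect.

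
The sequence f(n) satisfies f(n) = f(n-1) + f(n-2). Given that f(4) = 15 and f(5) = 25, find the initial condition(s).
Work backwards using f(k) = f(k+2) - f(k+1):
f(3) = f(5) - f(4) = 25 - 15 = 10
f(2) = f(4) - f(3) = 15 - 10 = 5
f(1) = f(3) - f(2) = 10 - 5 = 5
f(0) = f(2) - f(1) = 5 - 5 = 0

f(0) = 0, f(1) = 5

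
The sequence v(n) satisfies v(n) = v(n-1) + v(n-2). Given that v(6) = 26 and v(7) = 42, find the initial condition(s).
Work backwards using v(k) = v(k+2) - v(k+1):
v(5) = v(7) - v(6) = 42 - 26 = 16
v(4) = v(6) - v(5) = 26 - 16 = 10
v(3) = v(5) - v(4) = 16 - 10 = 6
v(2) = v(4) - v(3) = 10 - 6 = 4
v(1) = v(3) - v(2) = 6 - 4 = 2
v(0) = v(2) - v(1) = 4 - 2 = 2

v(0) = 2, v(1) = 2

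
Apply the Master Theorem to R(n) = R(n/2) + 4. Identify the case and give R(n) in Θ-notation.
Master Theorem template: R(n) = a·R(n/b) + f(n).
Here: a=1, b=2, f(n)=4
Compute log_b(a) = log_2(1) = 0.
f(n) = 4 = Θ(1). Case 2: R(n) = Θ(log n).

Case 2: R(n) = Θ(log n)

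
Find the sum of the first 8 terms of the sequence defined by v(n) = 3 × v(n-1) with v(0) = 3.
Computing the sequence terms: 3, 9, 27, 81, 243, 729, 2187, 6561
Adding these values together:

9840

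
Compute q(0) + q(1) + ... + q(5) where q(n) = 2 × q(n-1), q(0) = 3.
Computing the sequence terms: 3, 6, 12, 24, 48, 96
Adding these values together:

189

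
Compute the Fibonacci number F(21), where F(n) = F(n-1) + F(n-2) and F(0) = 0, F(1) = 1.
Computing the sequence terms:
0, 1, 1, 2, 3, 5, 8, 13, 21, 34, 55, 89, 144, 233, 377, 610, 987, 1597, 2584, 4181, 6765, 10946

10946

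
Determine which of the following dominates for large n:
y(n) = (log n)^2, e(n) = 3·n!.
Comparing growth rates:
Growth-rate hierarchy: log n ≺ any polynomial ≺ any exponential cⁿ (c>1) ≺ n! ≺ nⁿ.
factorial dominates polylogarithmic (log n)^2 asymptotically.

e(n) grows faster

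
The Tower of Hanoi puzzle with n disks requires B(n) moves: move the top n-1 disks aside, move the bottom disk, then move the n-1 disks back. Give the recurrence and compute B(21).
Moving n disks = move the top n-1 disks aside (B(n-1) moves) + move the largest disk (1 move) + move the n-1 disks back on top (B(n-1) moves), so B(n) = 2B(n-1) + 1, with B(1) = 1 (a single disk takes one move).
First terms: 1, 3, 7, 15, 31, 63, … — each is one less than a power of 2. Indeed B(n) + 1 = 2(B(n-1) + 1) with B(1) + 1 = 2, so B(n) + 1 = 2ⁿ and B(n) = 2ⁿ - 1.
Hence B(21) = 2^21 - 1 = 2097152 - 1 = 2097151.

B(n) = 2B(n-1) + 1, B(1) = 1; B(21) = 2097151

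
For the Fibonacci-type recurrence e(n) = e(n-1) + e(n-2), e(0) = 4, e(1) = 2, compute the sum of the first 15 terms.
Computing the sequence terms: 4, 2, 6, 8, 14, 22, 36, 58, 94, 152, 246, 398, 644, 1042, 1686
Adding these values together:

4412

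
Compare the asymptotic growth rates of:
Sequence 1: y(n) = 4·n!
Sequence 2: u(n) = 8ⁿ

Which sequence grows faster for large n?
Comparing growth rates:
Growth-rate hierarchy: log n ≺ any polynomial ≺ any exponential cⁿ (c>1) ≺ n! ≺ nⁿ.
factorial dominates exponential base 8 asymptotically.

y(n) grows faster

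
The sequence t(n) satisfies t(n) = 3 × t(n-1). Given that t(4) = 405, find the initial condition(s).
In general t(n) = 3ⁿ · t(0). At n = 4: t(0) = t(4) / 3^4 = 405 / 81 = 5.

t(0) = 5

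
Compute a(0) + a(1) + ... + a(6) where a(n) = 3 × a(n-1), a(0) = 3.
Computing the sequence terms: 3, 9, 27, 81, 243, 729, 2187
Adding these values together:

3279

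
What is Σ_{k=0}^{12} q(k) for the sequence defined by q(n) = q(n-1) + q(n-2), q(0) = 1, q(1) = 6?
Computing the sequence terms: 1, 6, 7, 13, 20, 33, 53, 86, 139, 225, 364, 589, 953
Adding these values together:

2489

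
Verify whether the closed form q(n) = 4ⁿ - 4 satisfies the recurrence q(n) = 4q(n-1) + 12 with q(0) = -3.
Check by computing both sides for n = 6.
From the recurrence with q(0) = -3:
  q(0) = -3, q(1) = 0, q(2) = 12, q(3) = 60, q(4) = 252, q(5) = 1020, q(6) = 4092
  so the recurrence gives q(6) = 4092.
From the proposed closed form q(n) = 4ⁿ - 4:
  q(6) = 4092.
Both sides give 4092 at n = 6, and the initial condition(s) match, so the closed form is consistent.

Yes, the closed form is correct.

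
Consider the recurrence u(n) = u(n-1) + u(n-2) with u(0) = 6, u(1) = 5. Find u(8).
Computing the sequence terms:
6, 5, 11, 16, 27, 43, 70, 113, 183

183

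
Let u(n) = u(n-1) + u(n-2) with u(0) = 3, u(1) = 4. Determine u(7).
Computing the sequence terms:
3, 4, 7, 11, 18, 29, 47, 76

76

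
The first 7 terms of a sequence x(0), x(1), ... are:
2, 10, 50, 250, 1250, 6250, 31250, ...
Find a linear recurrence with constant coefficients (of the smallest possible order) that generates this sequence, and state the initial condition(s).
Look for the lowest-order linear relation among consecutive terms.
Observation: each term is 5× the previous.
Check at n=2: 5·10 = 50. ✓

x(n) = 5 × x(n-1), x(0) = 2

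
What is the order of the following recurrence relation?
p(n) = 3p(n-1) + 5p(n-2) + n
The order is the largest lag k for which p(n-k) appears. Here the deepest term is p(n-2) (the n term is non-homogeneous and does not affect the order), so the order is 2.

Order 2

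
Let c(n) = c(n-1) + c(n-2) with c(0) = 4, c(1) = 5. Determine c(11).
Computing the sequence terms:
4, 5, 9, 14, 23, 37, 60, 97, 157, 254, 411, 665

665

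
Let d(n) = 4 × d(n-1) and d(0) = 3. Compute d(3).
Computing step by step:
d(0) = 3
d(1) = 4 × 3 = 12
d(2) = 4 × 12 = 48
d(3) = 4 × 48 = 192

192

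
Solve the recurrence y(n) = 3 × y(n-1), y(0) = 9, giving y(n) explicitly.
Recurrence: y(n) = 3 × y(n-1), initial: y(0) = 9.
Each term is 3 times the previous, so this is geometric with ratio 3. After n steps: y(n) = y(0)·3ⁿ = 9·3ⁿ.

y(n) = 9·3ⁿ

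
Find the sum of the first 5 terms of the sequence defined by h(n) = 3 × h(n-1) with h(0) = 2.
Computing the sequence terms: 2, 6, 18, 54, 162
Adding these values together:

242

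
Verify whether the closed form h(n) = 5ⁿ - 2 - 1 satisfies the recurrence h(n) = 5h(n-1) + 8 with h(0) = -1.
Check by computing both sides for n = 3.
From the recurrence with h(0) = -1:
  h(0) = -1, h(1) = 3, h(2) = 23, h(3) = 123
  so the recurrence gives h(3) = 123.
From the proposed closed form h(n) = 5ⁿ - 2 - 1:
  h(3) = 122.
The recurrence gives 123 but the closed form gives 122, so the closed form does not satisfy the recurrence.

No, the closed form is incorrect.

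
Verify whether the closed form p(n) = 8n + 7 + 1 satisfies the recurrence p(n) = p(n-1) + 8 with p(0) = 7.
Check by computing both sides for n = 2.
From the recurrence with p(0) = 7:
  p(0) = 7, p(1) = 15, p(2) = 23
  so the recurrence gives p(2) = 23.
From the proposed closed form p(n) = 8n + 7 + 1:
  p(2) = 24.
The recurrence gives 23 but the closed form gives 24, so the closed form does not satisfy the recurrence.

No, the closed form is incorrect.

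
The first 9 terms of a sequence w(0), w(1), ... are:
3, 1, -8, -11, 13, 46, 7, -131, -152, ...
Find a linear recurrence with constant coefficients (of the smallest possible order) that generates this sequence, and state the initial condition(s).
Look for the lowest-order linear relation among consecutive terms.
Observation: w(n) - 1·w(n-1) - (-3)·w(n-2) = 0 holds for the shown terms, and no order-1 relation w(n) = α·w(n-1) + β fits.
Check at n=3: 1·-8 + (-3)·1 = -11. ✓

w(n) = w(n-1) - 3w(n-2), w(0) = 3, w(1) = 1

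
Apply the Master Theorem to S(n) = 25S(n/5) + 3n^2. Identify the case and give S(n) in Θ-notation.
Master Theorem template: S(n) = a·S(n/b) + f(n).
Here: a=25, b=5, f(n)=3n^2
Compute log_b(a) = log_5(25) = 2.
f(n) = 3n^2 = Θ(n^2). Case 2: S(n) = Θ(n^2 log n).

Case 2: S(n) = Θ(n^2 log n)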